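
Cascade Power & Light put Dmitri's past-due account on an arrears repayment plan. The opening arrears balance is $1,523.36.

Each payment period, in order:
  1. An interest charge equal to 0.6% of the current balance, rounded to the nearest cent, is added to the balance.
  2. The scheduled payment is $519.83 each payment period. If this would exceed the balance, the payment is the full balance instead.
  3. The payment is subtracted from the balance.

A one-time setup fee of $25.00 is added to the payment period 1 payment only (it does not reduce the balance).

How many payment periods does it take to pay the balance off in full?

3

Payment period 1: opening $1,523.36; interest $9.14 → $1,532.50; payment $519.83 (+ $25.00 fee); balance $1,012.67
Payment period 2: opening $1,012.67; interest $6.08 → $1,018.75; payment $519.83; balance $498.92
Payment period 3: opening $498.92; interest $2.99 → $501.91; payment $501.91; balance $0.00
Balance reaches $0.00 in payment period 3.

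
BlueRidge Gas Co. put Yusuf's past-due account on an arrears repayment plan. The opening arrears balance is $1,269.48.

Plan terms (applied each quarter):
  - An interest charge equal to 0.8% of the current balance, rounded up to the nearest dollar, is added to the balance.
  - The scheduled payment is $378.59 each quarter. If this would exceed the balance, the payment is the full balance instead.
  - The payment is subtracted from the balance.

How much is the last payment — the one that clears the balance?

Quarter 1: $1,269.48 +$11.00 interest = $1,280.48; pay $378.59 → $901.89
Quarter 2: $901.89 +$8.00 interest = $909.89; pay $378.59 → $531.30
Quarter 3: $531.30 +$5.00 interest = $536.30; pay $378.59 → $157.71
Quarter 4: $157.71 +$2.00 interest = $159.71; pay $159.71 → $0.00

$159.71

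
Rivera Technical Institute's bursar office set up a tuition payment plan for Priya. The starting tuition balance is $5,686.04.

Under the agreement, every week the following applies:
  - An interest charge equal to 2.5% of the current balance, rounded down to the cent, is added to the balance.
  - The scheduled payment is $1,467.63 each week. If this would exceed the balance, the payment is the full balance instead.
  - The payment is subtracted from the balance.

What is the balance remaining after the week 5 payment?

Week 1: opening $5,686.04; interest $142.15 → $5,828.19; payment $1,467.63; balance $4,360.56
Week 2: opening $4,360.56; interest $109.01 → $4,469.57; payment $1,467.63; balance $3,001.94
Week 3: opening $3,001.94; interest $75.04 → $3,076.98; payment $1,467.63; balance $1,609.35
Week 4: opening $1,609.35; interest $40.23 → $1,649.58; payment $1,467.63; balance $181.95
Week 5: opening $181.95; interest $4.54 → $186.49; payment $186.49; balance $0.00

$0.00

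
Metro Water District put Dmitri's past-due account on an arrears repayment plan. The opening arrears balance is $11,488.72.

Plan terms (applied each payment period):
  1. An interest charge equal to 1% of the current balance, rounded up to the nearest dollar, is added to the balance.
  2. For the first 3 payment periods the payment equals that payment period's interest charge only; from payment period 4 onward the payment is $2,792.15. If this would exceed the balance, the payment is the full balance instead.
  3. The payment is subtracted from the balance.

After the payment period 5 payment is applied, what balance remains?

Payment period 1: $11,488.72 +$115.00 interest = $11,603.72; pay $115.00 → $11,488.72
Payment period 2: $11,488.72 +$115.00 interest = $11,603.72; pay $115.00 → $11,488.72
Payment period 3: $11,488.72 +$115.00 interest = $11,603.72; pay $115.00 → $11,488.72
Payment period 4: $11,488.72 +$115.00 interest = $11,603.72; pay $2,792.15 → $8,811.57
Payment period 5: $8,811.57 +$89.00 interest = $8,900.57; pay $2,792.15 → $6,108.42

$6,108.42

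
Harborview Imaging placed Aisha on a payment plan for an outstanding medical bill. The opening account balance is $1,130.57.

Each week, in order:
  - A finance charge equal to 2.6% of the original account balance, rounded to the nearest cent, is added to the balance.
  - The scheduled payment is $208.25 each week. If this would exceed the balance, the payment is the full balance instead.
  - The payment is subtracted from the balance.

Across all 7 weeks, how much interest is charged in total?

Week 1: opening $1,130.57; interest $29.39 → $1,159.96; payment $208.25; balance $951.71
Week 2: opening $951.71; interest $29.39 → $981.10; payment $208.25; balance $772.85
Week 3: opening $772.85; interest $29.39 → $802.24; payment $208.25; balance $593.99
Week 4: opening $593.99; interest $29.39 → $623.38; payment $208.25; balance $415.13
Week 5: opening $415.13; interest $29.39 → $444.52; payment $208.25; balance $236.27
Week 6: opening $236.27; interest $29.39 → $265.66; payment $208.25; balance $57.41
Week 7: opening $57.41; interest $29.39 → $86.80; payment $86.80; balance $0.00
Total interest: $29.39 + $29.39 + $29.39 + $29.39 + $29.39 + $29.39 + $29.39 = $205.73

$205.73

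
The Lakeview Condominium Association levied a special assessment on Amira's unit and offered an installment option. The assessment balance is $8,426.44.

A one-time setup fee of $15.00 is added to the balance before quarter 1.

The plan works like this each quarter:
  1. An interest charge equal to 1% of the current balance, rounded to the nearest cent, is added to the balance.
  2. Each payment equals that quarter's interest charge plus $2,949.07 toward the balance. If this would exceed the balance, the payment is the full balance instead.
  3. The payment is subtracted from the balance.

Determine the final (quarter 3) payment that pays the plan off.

Quarter 1: $8,441.44 +$84.41 interest = $8,525.85; pay $3,033.48 → $5,492.37
Quarter 2: $5,492.37 +$54.92 interest = $5,547.29; pay $3,003.99 → $2,543.30
Quarter 3: $2,543.30 +$25.43 interest = $2,568.73; pay $2,568.73 → $0.00

$2,568.73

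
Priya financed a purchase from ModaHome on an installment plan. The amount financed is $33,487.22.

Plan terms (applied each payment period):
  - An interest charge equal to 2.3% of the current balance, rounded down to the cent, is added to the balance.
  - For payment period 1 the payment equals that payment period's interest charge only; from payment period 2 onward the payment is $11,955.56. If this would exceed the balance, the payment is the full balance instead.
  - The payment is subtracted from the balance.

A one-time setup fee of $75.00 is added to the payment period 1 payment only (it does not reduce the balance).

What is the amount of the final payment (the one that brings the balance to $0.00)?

Payment period 1: $33,487.22 +$770.20 interest = $34,257.42; pay $770.20 (+ $75.00 fee) → $33,487.22
Payment period 2: $33,487.22 +$770.20 interest = $34,257.42; pay $11,955.56 → $22,301.86
Payment period 3: $22,301.86 +$512.94 interest = $22,814.80; pay $11,955.56 → $10,859.24
Payment period 4: $10,859.24 +$249.76 interest = $11,109.00; pay $11,109.00 → $0.00

$11,109.00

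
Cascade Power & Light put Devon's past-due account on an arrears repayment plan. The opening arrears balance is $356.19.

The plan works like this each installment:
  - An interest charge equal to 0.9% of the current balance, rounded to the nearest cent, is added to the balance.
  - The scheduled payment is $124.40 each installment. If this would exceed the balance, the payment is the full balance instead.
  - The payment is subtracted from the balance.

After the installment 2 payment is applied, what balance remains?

Installment 1: opening $356.19; interest $3.21 → $359.40; payment $124.40; balance $235.00
Installment 2: opening $235.00; interest $2.12 → $237.12; payment $124.40; balance $112.72

$112.72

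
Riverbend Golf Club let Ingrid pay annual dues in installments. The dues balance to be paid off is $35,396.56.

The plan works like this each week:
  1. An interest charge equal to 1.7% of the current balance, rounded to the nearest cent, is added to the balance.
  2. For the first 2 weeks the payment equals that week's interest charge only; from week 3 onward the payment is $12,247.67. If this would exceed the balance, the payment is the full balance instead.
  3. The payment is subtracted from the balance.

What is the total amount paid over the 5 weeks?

$37,807.95

Week 1: opening $35,396.56; interest $601.74 → $35,998.30; payment $601.74; balance $35,396.56
Week 2: opening $35,396.56; interest $601.74 → $35,998.30; payment $601.74; balance $35,396.56
Week 3: opening $35,396.56; interest $601.74 → $35,998.30; payment $12,247.67; balance $23,750.63
Week 4: opening $23,750.63; interest $403.76 → $24,154.39; payment $12,247.67; balance $11,906.72
Week 5: opening $11,906.72; interest $202.41 → $12,109.13; payment $12,109.13; balance $0.00
Total paid: $37,807.95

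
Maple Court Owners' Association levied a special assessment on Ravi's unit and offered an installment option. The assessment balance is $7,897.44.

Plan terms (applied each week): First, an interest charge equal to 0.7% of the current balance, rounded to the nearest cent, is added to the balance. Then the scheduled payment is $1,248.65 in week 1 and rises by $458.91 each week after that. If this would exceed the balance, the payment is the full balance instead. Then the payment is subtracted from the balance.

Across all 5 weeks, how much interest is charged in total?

Week 1: opening $7,897.44; interest $55.28 → $7,952.72; payment $1,248.65; balance $6,704.07
Week 2: opening $6,704.07; interest $46.93 → $6,751.00; payment $1,707.56; balance $5,043.44
Week 3: opening $5,043.44; interest $35.30 → $5,078.74; payment $2,166.47; balance $2,912.27
Week 4: opening $2,912.27; interest $20.39 → $2,932.66; payment $2,625.38; balance $307.28
Week 5: opening $307.28; interest $2.15 → $309.43; payment $309.43; balance $0.00
Total interest: $55.28 + $46.93 + $35.30 + $20.39 + $2.15 = $160.05

$160.05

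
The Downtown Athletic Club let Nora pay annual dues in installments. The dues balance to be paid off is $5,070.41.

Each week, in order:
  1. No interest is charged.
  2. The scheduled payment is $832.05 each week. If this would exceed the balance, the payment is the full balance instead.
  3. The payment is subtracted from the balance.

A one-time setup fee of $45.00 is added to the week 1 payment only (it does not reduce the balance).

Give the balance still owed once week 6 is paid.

Week 1: opening $5,070.41; payment $832.05 (+ $45.00 fee); balance $4,238.36
Week 2: opening $4,238.36; payment $832.05; balance $3,406.31
Week 3: opening $3,406.31; payment $832.05; balance $2,574.26
Week 4: opening $2,574.26; payment $832.05; balance $1,742.21
Week 5: opening $1,742.21; payment $832.05; balance $910.16
Week 6: opening $910.16; payment $832.05; balance $78.11

$78.11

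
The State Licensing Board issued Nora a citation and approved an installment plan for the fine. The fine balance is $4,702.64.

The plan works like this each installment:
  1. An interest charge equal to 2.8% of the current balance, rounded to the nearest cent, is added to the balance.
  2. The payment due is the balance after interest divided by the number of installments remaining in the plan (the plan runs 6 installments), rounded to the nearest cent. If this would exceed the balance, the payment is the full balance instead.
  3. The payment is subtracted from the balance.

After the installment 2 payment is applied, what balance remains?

Installment 1: $4,702.64 +$131.67 interest = $4,834.31; pay $805.72 → $4,028.59
Installment 2: $4,028.59 +$112.80 interest = $4,141.39; pay $828.28 → $3,313.11

$3,313.11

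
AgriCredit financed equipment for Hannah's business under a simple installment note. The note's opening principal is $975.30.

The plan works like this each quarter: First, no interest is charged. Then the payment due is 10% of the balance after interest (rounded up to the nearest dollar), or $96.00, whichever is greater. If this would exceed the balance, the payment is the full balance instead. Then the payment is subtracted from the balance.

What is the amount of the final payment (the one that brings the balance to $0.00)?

Quarter 1: opening $975.30; payment $98.00; balance $877.30
Quarter 2: opening $877.30; payment $96.00; balance $781.30
Quarter 3: opening $781.30; payment $96.00; balance $685.30
Quarter 4: opening $685.30; payment $96.00; balance $589.30
Quarter 5: opening $589.30; payment $96.00; balance $493.30
Quarter 6: opening $493.30; payment $96.00; balance $397.30
Quarter 7: opening $397.30; payment $96.00; balance $301.30
Quarter 8: opening $301.30; payment $96.00; balance $205.30
Quarter 9: opening $205.30; payment $96.00; balance $109.30
Quarter 10: opening $109.30; payment $96.00; balance $13.30
Quarter 11: opening $13.30; payment $13.30; balance $0.00

$13.30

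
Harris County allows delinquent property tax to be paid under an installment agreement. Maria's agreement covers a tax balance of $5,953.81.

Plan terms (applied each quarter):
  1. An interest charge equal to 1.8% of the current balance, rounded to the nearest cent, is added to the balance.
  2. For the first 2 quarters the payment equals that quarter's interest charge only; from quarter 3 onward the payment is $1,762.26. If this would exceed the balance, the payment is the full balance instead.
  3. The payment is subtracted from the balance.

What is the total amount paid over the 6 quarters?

$6,415.93

Quarter 1: opening $5,953.81; interest $107.17 → $6,060.98; payment $107.17; balance $5,953.81
Quarter 2: opening $5,953.81; interest $107.17 → $6,060.98; payment $107.17; balance $5,953.81
Quarter 3: opening $5,953.81; interest $107.17 → $6,060.98; payment $1,762.26; balance $4,298.72
Quarter 4: opening $4,298.72; interest $77.38 → $4,376.10; payment $1,762.26; balance $2,613.84
Quarter 5: opening $2,613.84; interest $47.05 → $2,660.89; payment $1,762.26; balance $898.63
Quarter 6: opening $898.63; interest $16.18 → $914.81; payment $914.81; balance $0.00
Total paid: $6,415.93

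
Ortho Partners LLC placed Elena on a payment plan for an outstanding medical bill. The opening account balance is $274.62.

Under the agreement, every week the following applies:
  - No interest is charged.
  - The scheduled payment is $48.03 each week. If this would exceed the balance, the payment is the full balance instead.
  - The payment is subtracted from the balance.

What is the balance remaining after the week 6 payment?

Week 1: opening $274.62; payment $48.03; balance $226.59
Week 2: opening $226.59; payment $48.03; balance $178.56
Week 3: opening $178.56; payment $48.03; balance $130.53
Week 4: opening $130.53; payment $48.03; balance $82.50
Week 5: opening $82.50; payment $48.03; balance $34.47
Week 6: opening $34.47; payment $34.47; balance $0.00

$0.00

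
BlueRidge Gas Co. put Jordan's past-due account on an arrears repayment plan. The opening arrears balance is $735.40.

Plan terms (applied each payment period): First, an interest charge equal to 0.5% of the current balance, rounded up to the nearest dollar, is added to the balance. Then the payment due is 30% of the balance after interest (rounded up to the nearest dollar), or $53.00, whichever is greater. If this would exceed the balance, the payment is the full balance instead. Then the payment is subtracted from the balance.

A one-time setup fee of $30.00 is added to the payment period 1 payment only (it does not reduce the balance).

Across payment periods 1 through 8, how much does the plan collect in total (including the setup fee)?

# | Opening | Interest | Payment | Fee | End bal
1 | $735.40 | $4.00 | $222.00 | $30.00 | $517.40
2 | $517.40 | $3.00 | $157.00 | — | $363.40
3 | $363.40 | $2.00 | $110.00 | — | $255.40
4 | $255.40 | $2.00 | $78.00 | — | $179.40
5 | $179.40 | $1.00 | $55.00 | — | $125.40
6 | $125.40 | $1.00 | $53.00 | — | $73.40
7 | $73.40 | $1.00 | $53.00 | — | $21.40
8 | $21.40 | $1.00 | $22.40 | — | $0.00
Total paid: $780.40

$780.40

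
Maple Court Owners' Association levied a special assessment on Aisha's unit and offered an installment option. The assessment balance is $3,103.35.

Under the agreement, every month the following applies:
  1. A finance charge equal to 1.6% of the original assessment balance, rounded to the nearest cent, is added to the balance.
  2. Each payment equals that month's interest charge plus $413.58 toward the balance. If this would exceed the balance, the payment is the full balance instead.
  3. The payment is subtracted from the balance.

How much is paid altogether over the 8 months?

$3,500.55

Month 1: $3,103.35 +$49.65 interest = $3,153.00; pay $463.23 → $2,689.77
Month 2: $2,689.77 +$49.65 interest = $2,739.42; pay $463.23 → $2,276.19
Month 3: $2,276.19 +$49.65 interest = $2,325.84; pay $463.23 → $1,862.61
Month 4: $1,862.61 +$49.65 interest = $1,912.26; pay $463.23 → $1,449.03
Month 5: $1,449.03 +$49.65 interest = $1,498.68; pay $463.23 → $1,035.45
Month 6: $1,035.45 +$49.65 interest = $1,085.10; pay $463.23 → $621.87
Month 7: $621.87 +$49.65 interest = $671.52; pay $463.23 → $208.29
Month 8: $208.29 +$49.65 interest = $257.94; pay $257.94 → $0.00
Total paid: $3,500.55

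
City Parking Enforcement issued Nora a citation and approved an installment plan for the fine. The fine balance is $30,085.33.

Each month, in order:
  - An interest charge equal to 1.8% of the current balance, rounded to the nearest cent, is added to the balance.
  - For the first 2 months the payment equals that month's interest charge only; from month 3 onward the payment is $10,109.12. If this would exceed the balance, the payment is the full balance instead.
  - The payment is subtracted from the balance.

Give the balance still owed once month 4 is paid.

$10,777.95

Month 1: opening $30,085.33; interest $541.54 → $30,626.87; payment $541.54; balance $30,085.33
Month 2: opening $30,085.33; interest $541.54 → $30,626.87; payment $541.54; balance $30,085.33
Month 3: opening $30,085.33; interest $541.54 → $30,626.87; payment $10,109.12; balance $20,517.75
Month 4: opening $20,517.75; interest $369.32 → $20,887.07; payment $10,109.12; balance $10,777.95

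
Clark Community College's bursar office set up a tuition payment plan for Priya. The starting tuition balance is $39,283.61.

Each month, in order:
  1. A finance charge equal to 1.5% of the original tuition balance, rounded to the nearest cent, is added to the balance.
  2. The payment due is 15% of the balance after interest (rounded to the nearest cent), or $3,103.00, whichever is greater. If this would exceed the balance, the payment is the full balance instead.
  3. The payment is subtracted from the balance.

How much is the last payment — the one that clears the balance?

Month 1: opening $39,283.61; interest $589.25 → $39,872.86; payment $5,980.93; balance $33,891.93
Month 2: opening $33,891.93; interest $589.25 → $34,481.18; payment $5,172.18; balance $29,309.00
Month 3: opening $29,309.00; interest $589.25 → $29,898.25; payment $4,484.74; balance $25,413.51
Month 4: opening $25,413.51; interest $589.25 → $26,002.76; payment $3,900.41; balance $22,102.35
Month 5: opening $22,102.35; interest $589.25 → $22,691.60; payment $3,403.74; balance $19,287.86
Month 6: opening $19,287.86; interest $589.25 → $19,877.11; payment $3,103.00; balance $16,774.11
Month 7: opening $16,774.11; interest $589.25 → $17,363.36; payment $3,103.00; balance $14,260.36
Month 8: opening $14,260.36; interest $589.25 → $14,849.61; payment $3,103.00; balance $11,746.61
Month 9: opening $11,746.61; interest $589.25 → $12,335.86; payment $3,103.00; balance $9,232.86
Month 10: opening $9,232.86; interest $589.25 → $9,822.11; payment $3,103.00; balance $6,719.11
Month 11: opening $6,719.11; interest $589.25 → $7,308.36; payment $3,103.00; balance $4,205.36
Month 12: opening $4,205.36; interest $589.25 → $4,794.61; payment $3,103.00; balance $1,691.61
Month 13: opening $1,691.61; interest $589.25 → $2,280.86; payment $2,280.86; balance $0.00

$2,280.86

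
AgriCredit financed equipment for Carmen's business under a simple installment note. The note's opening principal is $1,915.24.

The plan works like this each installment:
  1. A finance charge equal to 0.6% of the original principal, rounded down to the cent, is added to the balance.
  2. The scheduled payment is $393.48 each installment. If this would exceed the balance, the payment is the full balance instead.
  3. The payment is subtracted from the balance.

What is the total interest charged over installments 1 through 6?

$68.94

Installment 1: opening $1,915.24; interest $11.49 → $1,926.73; payment $393.48; balance $1,533.25
Installment 2: opening $1,533.25; interest $11.49 → $1,544.74; payment $393.48; balance $1,151.26
Installment 3: opening $1,151.26; interest $11.49 → $1,162.75; payment $393.48; balance $769.27
Installment 4: opening $769.27; interest $11.49 → $780.76; payment $393.48; balance $387.28
Installment 5: opening $387.28; interest $11.49 → $398.77; payment $393.48; balance $5.29
Installment 6: opening $5.29; interest $11.49 → $16.78; payment $16.78; balance $0.00
Total interest: $11.49 + $11.49 + $11.49 + $11.49 + $11.49 + $11.49 = $68.94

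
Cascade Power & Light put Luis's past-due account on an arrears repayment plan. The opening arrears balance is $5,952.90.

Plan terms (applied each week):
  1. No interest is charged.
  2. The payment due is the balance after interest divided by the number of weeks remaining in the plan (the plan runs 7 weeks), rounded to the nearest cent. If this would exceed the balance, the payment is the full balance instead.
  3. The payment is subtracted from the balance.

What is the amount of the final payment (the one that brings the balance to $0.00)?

# | Opening | Payment | End bal
1 | $5,952.90 | $850.41 | $5,102.49
2 | $5,102.49 | $850.42 | $4,252.07
3 | $4,252.07 | $850.41 | $3,401.66
4 | $3,401.66 | $850.42 | $2,551.24
5 | $2,551.24 | $850.41 | $1,700.83
6 | $1,700.83 | $850.42 | $850.41
7 | $850.41 | $850.41 | $0.00

$850.41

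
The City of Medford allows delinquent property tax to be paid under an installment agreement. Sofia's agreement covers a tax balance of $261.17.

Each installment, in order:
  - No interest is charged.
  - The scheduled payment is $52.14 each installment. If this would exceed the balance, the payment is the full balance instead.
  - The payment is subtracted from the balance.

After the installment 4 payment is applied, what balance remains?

$52.61

Installment 1: $261.17 − $52.14 → $209.03
Installment 2: $209.03 − $52.14 → $156.89
Installment 3: $156.89 − $52.14 → $104.75
Installment 4: $104.75 − $52.14 → $52.61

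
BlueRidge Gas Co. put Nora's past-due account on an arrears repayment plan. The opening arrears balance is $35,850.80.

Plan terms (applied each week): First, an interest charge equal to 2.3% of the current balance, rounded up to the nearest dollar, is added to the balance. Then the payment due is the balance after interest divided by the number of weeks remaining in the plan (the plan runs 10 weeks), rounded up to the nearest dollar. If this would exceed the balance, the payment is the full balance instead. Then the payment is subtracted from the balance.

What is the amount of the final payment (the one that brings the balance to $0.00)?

$4,500.80

Week 1: opening $35,850.80; interest $825.00 → $36,675.80; payment $3,668.00; balance $33,007.80
Week 2: opening $33,007.80; interest $760.00 → $33,767.80; payment $3,752.00; balance $30,015.80
Week 3: opening $30,015.80; interest $691.00 → $30,706.80; payment $3,839.00; balance $26,867.80
Week 4: opening $26,867.80; interest $618.00 → $27,485.80; payment $3,927.00; balance $23,558.80
Week 5: opening $23,558.80; interest $542.00 → $24,100.80; payment $4,017.00; balance $20,083.80
Week 6: opening $20,083.80; interest $462.00 → $20,545.80; payment $4,110.00; balance $16,435.80
Week 7: opening $16,435.80; interest $379.00 → $16,814.80; payment $4,204.00; balance $12,610.80
Week 8: opening $12,610.80; interest $291.00 → $12,901.80; payment $4,301.00; balance $8,600.80
Week 9: opening $8,600.80; interest $198.00 → $8,798.80; payment $4,400.00; balance $4,398.80
Week 10: opening $4,398.80; interest $102.00 → $4,500.80; payment $4,500.80; balance $0.00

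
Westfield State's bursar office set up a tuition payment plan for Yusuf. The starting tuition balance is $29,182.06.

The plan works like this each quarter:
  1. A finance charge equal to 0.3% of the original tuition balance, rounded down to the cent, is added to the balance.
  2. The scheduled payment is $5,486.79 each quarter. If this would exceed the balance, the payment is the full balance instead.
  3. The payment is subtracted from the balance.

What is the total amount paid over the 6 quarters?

Quarter 1: opening $29,182.06; interest $87.54 → $29,269.60; payment $5,486.79; balance $23,782.81
Quarter 2: opening $23,782.81; interest $87.54 → $23,870.35; payment $5,486.79; balance $18,383.56
Quarter 3: opening $18,383.56; interest $87.54 → $18,471.10; payment $5,486.79; balance $12,984.31
Quarter 4: opening $12,984.31; interest $87.54 → $13,071.85; payment $5,486.79; balance $7,585.06
Quarter 5: opening $7,585.06; interest $87.54 → $7,672.60; payment $5,486.79; balance $2,185.81
Quarter 6: opening $2,185.81; interest $87.54 → $2,273.35; payment $2,273.35; balance $0.00
Total paid: $29,707.30

$29,707.30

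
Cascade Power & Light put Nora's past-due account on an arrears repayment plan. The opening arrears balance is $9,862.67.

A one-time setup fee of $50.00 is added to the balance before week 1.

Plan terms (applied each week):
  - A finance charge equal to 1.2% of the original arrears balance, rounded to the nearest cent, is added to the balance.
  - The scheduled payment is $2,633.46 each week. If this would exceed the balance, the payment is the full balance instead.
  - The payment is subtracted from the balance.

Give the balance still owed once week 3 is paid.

$2,367.34

Week 1: $9,912.67 +$118.35 interest = $10,031.02; pay $2,633.46 → $7,397.56
Week 2: $7,397.56 +$118.35 interest = $7,515.91; pay $2,633.46 → $4,882.45
Week 3: $4,882.45 +$118.35 interest = $5,000.80; pay $2,633.46 → $2,367.34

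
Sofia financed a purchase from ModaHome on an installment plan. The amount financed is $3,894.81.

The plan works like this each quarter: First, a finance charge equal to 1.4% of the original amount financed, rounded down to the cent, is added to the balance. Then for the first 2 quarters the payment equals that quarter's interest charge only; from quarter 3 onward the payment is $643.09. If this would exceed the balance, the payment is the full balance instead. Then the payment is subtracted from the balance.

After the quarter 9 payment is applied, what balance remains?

$0.00

Quarter 1: opening $3,894.81; interest $54.52 → $3,949.33; payment $54.52; balance $3,894.81
Quarter 2: opening $3,894.81; interest $54.52 → $3,949.33; payment $54.52; balance $3,894.81
Quarter 3: opening $3,894.81; interest $54.52 → $3,949.33; payment $643.09; balance $3,306.24
Quarter 4: opening $3,306.24; interest $54.52 → $3,360.76; payment $643.09; balance $2,717.67
Quarter 5: opening $2,717.67; interest $54.52 → $2,772.19; payment $643.09; balance $2,129.10
Quarter 6: opening $2,129.10; interest $54.52 → $2,183.62; payment $643.09; balance $1,540.53
Quarter 7: opening $1,540.53; interest $54.52 → $1,595.05; payment $643.09; balance $951.96
Quarter 8: opening $951.96; interest $54.52 → $1,006.48; payment $643.09; balance $363.39
Quarter 9: opening $363.39; interest $54.52 → $417.91; payment $417.91; balance $0.00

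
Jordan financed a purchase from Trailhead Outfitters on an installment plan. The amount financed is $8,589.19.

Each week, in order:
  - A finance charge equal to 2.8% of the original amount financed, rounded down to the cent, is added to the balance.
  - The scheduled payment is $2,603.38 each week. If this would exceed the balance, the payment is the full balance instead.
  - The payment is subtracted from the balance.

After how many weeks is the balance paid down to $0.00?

# | Opening | Interest | Payment | End bal
1 | $8,589.19 | $240.49 | $2,603.38 | $6,226.30
2 | $6,226.30 | $240.49 | $2,603.38 | $3,863.41
3 | $3,863.41 | $240.49 | $2,603.38 | $1,500.52
4 | $1,500.52 | $240.49 | $1,741.01 | $0.00
Balance reaches $0.00 in week 4.

4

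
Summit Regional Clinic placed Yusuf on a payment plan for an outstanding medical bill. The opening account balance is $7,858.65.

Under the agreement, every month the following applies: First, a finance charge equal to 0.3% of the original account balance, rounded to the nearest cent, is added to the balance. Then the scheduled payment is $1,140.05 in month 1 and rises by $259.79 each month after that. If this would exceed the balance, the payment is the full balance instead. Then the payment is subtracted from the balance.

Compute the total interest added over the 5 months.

$117.90

# | Opening | Interest | Payment | End bal
1 | $7,858.65 | $23.58 | $1,140.05 | $6,742.18
2 | $6,742.18 | $23.58 | $1,399.84 | $5,365.92
3 | $5,365.92 | $23.58 | $1,659.63 | $3,729.87
4 | $3,729.87 | $23.58 | $1,919.42 | $1,834.03
5 | $1,834.03 | $23.58 | $1,857.61 | $0.00
Total interest: $23.58 + $23.58 + $23.58 + $23.58 + $23.58 = $117.90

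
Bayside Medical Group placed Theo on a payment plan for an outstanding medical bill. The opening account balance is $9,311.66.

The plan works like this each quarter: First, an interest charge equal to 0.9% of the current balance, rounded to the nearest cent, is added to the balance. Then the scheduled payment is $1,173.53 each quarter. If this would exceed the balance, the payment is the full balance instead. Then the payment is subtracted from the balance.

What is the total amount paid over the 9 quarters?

$9,705.32

Quarter 1: $9,311.66 +$83.80 interest = $9,395.46; pay $1,173.53 → $8,221.93
Quarter 2: $8,221.93 +$74.00 interest = $8,295.93; pay $1,173.53 → $7,122.40
Quarter 3: $7,122.40 +$64.10 interest = $7,186.50; pay $1,173.53 → $6,012.97
Quarter 4: $6,012.97 +$54.12 interest = $6,067.09; pay $1,173.53 → $4,893.56
Quarter 5: $4,893.56 +$44.04 interest = $4,937.60; pay $1,173.53 → $3,764.07
Quarter 6: $3,764.07 +$33.88 interest = $3,797.95; pay $1,173.53 → $2,624.42
Quarter 7: $2,624.42 +$23.62 interest = $2,648.04; pay $1,173.53 → $1,474.51
Quarter 8: $1,474.51 +$13.27 interest = $1,487.78; pay $1,173.53 → $314.25
Quarter 9: $314.25 +$2.83 interest = $317.08; pay $317.08 → $0.00
Total paid: $9,705.32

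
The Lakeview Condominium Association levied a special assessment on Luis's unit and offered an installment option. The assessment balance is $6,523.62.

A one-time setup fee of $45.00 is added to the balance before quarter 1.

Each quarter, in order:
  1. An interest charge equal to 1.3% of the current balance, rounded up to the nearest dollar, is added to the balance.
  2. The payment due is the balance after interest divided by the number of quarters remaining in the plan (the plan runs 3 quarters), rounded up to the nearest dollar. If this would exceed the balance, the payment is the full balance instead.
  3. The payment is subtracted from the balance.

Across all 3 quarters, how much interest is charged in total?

$174.00

# | Opening | Interest | Payment | End bal
1 | $6,568.62 | $86.00 | $2,219.00 | $4,435.62
2 | $4,435.62 | $58.00 | $2,247.00 | $2,246.62
3 | $2,246.62 | $30.00 | $2,276.62 | $0.00
Total interest: $86.00 + $58.00 + $30.00 = $174.00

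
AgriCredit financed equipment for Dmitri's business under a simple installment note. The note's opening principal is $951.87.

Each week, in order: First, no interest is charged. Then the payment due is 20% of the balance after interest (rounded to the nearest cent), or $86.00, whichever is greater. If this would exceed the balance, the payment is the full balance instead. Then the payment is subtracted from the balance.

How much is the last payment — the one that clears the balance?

Week 1: $951.87 − $190.37 → $761.50
Week 2: $761.50 − $152.30 → $609.20
Week 3: $609.20 − $121.84 → $487.36
Week 4: $487.36 − $97.47 → $389.89
Week 5: $389.89 − $86.00 → $303.89
Week 6: $303.89 − $86.00 → $217.89
Week 7: $217.89 − $86.00 → $131.89
Week 8: $131.89 − $86.00 → $45.89
Week 9: $45.89 − $45.89 → $0.00

$45.89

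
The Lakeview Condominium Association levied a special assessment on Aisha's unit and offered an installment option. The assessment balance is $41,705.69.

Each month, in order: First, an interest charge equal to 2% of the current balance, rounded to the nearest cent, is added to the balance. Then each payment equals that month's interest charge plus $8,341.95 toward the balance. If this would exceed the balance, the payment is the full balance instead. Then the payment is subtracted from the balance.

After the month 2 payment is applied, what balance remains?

$25,021.79

# | Opening | Interest | Payment | End bal
1 | $41,705.69 | $834.11 | $9,176.06 | $33,363.74
2 | $33,363.74 | $667.27 | $9,009.22 | $25,021.79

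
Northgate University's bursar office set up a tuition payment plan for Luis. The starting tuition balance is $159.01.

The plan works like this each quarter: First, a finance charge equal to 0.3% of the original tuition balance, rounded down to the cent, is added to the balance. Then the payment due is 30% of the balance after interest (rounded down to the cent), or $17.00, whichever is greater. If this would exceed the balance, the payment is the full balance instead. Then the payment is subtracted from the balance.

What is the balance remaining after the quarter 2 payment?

$78.48

Quarter 1: opening $159.01; interest $0.47 → $159.48; payment $47.84; balance $111.64
Quarter 2: opening $111.64; interest $0.47 → $112.11; payment $33.63; balance $78.48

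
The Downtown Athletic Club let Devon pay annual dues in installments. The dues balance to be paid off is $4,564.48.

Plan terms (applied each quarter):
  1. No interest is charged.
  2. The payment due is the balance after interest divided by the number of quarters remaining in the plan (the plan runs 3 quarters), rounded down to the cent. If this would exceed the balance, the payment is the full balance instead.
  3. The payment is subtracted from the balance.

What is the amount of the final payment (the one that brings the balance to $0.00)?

$1,521.50

# | Opening | Payment | End bal
1 | $4,564.48 | $1,521.49 | $3,042.99
2 | $3,042.99 | $1,521.49 | $1,521.50
3 | $1,521.50 | $1,521.50 | $0.00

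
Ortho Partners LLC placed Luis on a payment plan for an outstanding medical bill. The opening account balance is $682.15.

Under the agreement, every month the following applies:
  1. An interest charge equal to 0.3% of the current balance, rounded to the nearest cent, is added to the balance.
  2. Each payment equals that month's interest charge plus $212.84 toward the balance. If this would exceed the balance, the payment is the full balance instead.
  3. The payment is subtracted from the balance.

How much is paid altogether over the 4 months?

# | Opening | Interest | Payment | End bal
1 | $682.15 | $2.05 | $214.89 | $469.31
2 | $469.31 | $1.41 | $214.25 | $256.47
3 | $256.47 | $0.77 | $213.61 | $43.63
4 | $43.63 | $0.13 | $43.76 | $0.00
Total paid: $686.51

$686.51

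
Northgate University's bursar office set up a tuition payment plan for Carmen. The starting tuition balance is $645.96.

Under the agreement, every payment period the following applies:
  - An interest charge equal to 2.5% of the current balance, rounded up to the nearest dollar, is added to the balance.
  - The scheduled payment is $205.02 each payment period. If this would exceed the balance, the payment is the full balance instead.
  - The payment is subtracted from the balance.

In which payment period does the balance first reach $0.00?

Payment period 1: $645.96 +$17.00 interest = $662.96; pay $205.02 → $457.94
Payment period 2: $457.94 +$12.00 interest = $469.94; pay $205.02 → $264.92
Payment period 3: $264.92 +$7.00 interest = $271.92; pay $205.02 → $66.90
Payment period 4: $66.90 +$2.00 interest = $68.90; pay $68.90 → $0.00
Balance reaches $0.00 in payment period 4.

4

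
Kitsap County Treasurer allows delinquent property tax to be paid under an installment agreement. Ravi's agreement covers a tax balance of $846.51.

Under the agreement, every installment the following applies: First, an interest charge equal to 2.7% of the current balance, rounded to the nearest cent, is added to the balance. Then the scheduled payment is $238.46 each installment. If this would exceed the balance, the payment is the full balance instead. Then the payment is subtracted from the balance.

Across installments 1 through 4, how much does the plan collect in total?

$902.38

# | Opening | Interest | Payment | End bal
1 | $846.51 | $22.86 | $238.46 | $630.91
2 | $630.91 | $17.03 | $238.46 | $409.48
3 | $409.48 | $11.06 | $238.46 | $182.08
4 | $182.08 | $4.92 | $187.00 | $0.00
Total paid: $902.38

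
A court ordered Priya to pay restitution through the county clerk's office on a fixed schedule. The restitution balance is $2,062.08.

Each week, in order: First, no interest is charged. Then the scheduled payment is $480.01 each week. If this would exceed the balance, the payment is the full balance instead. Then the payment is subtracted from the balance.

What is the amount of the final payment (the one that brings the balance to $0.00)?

$142.04

# | Opening | Payment | End bal
1 | $2,062.08 | $480.01 | $1,582.07
2 | $1,582.07 | $480.01 | $1,102.06
3 | $1,102.06 | $480.01 | $622.05
4 | $622.05 | $480.01 | $142.04
5 | $142.04 | $142.04 | $0.00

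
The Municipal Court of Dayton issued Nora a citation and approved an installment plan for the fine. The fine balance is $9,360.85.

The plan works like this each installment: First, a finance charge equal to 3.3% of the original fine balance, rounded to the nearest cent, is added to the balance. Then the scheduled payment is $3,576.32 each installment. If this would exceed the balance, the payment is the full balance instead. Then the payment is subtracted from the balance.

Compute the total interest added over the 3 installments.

$926.73

Installment 1: opening $9,360.85; interest $308.91 → $9,669.76; payment $3,576.32; balance $6,093.44
Installment 2: opening $6,093.44; interest $308.91 → $6,402.35; payment $3,576.32; balance $2,826.03
Installment 3: opening $2,826.03; interest $308.91 → $3,134.94; payment $3,134.94; balance $0.00
Total interest: $308.91 + $308.91 + $308.91 = $926.73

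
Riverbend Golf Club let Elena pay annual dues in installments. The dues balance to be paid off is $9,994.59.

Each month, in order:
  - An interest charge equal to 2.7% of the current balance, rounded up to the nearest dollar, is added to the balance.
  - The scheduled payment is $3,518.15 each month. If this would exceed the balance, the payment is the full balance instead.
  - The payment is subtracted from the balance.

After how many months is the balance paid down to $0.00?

Month 1: $9,994.59 +$270.00 interest = $10,264.59; pay $3,518.15 → $6,746.44
Month 2: $6,746.44 +$183.00 interest = $6,929.44; pay $3,518.15 → $3,411.29
Month 3: $3,411.29 +$93.00 interest = $3,504.29; pay $3,504.29 → $0.00
Balance reaches $0.00 in month 3.

3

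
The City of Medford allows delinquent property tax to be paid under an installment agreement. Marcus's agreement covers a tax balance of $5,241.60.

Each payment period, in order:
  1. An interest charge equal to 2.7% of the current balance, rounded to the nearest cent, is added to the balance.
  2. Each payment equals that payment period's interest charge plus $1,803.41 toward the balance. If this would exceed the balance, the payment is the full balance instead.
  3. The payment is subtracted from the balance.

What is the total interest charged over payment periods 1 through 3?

Payment period 1: $5,241.60 +$141.52 interest = $5,383.12; pay $1,944.93 → $3,438.19
Payment period 2: $3,438.19 +$92.83 interest = $3,531.02; pay $1,896.24 → $1,634.78
Payment period 3: $1,634.78 +$44.14 interest = $1,678.92; pay $1,678.92 → $0.00
Total interest: $141.52 + $92.83 + $44.14 = $278.49

$278.49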